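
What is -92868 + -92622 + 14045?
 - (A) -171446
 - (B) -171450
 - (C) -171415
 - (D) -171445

First: -92868 + -92622 = -185490
Then: -185490 + 14045 = -171445
D) -171445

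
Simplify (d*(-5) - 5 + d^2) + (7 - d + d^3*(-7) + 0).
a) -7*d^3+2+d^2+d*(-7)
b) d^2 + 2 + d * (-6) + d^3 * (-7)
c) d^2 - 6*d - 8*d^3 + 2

Adding the polynomials and combining like terms:
(d*(-5) - 5 + d^2) + (7 - d + d^3*(-7) + 0)
= d^2 + 2 + d * (-6) + d^3 * (-7)
b) d^2 + 2 + d * (-6) + d^3 * (-7)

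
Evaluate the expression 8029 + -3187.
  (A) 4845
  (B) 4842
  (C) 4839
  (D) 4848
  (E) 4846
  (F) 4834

8029 + -3187 = 4842
B) 4842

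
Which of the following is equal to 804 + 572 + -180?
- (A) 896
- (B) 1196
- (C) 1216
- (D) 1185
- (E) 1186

First: 804 + 572 = 1376
Then: 1376 + -180 = 1196
B) 1196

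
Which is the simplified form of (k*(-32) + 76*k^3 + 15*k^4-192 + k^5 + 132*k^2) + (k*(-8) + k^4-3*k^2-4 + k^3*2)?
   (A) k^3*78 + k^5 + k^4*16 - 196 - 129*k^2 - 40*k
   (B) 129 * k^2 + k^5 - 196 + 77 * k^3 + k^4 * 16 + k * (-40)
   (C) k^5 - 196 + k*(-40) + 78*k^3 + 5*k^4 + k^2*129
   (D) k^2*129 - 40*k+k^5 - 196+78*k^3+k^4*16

Adding the polynomials and combining like terms:
(k*(-32) + 76*k^3 + 15*k^4 - 192 + k^5 + 132*k^2) + (k*(-8) + k^4 - 3*k^2 - 4 + k^3*2)
= k^2*129 - 40*k+k^5 - 196+78*k^3+k^4*16
D) k^2*129 - 40*k+k^5 - 196+78*k^3+k^4*16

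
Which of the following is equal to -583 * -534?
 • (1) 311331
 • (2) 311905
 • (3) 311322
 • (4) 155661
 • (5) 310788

-583 * -534 = 311322
3) 311322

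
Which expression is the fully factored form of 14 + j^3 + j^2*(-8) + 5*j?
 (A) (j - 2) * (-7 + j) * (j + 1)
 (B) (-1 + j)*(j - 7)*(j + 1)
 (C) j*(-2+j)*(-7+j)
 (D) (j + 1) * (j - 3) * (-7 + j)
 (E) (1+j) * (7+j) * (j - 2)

We need to factor 14 + j^3 + j^2*(-8) + 5*j.
The factored form is (j - 2) * (-7 + j) * (j + 1).
A) (j - 2) * (-7 + j) * (j + 1)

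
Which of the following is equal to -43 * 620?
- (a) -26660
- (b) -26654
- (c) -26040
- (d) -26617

-43 * 620 = -26660
a) -26660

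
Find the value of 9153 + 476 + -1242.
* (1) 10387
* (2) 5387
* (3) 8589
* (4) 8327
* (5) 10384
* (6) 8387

First: 9153 + 476 = 9629
Then: 9629 + -1242 = 8387
6) 8387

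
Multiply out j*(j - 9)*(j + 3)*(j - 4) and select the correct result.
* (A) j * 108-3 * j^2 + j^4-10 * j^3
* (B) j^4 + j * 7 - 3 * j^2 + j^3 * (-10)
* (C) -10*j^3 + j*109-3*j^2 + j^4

Expanding j*(j - 9)*(j + 3)*(j - 4):
= j * 108-3 * j^2 + j^4-10 * j^3
A) j * 108-3 * j^2 + j^4-10 * j^3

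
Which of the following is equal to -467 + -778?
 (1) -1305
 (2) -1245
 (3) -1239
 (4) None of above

-467 + -778 = -1245
2) -1245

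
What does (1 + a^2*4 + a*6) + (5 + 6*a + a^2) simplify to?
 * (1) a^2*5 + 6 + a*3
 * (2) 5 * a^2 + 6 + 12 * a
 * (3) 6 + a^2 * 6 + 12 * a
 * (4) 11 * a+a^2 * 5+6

Adding the polynomials and combining like terms:
(1 + a^2*4 + a*6) + (5 + 6*a + a^2)
= 5 * a^2 + 6 + 12 * a
2) 5 * a^2 + 6 + 12 * a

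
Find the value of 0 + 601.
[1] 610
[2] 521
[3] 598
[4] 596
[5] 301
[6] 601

0 + 601 = 601
6) 601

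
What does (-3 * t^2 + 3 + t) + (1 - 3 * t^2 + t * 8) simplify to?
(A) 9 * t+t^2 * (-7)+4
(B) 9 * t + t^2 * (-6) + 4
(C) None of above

Adding the polynomials and combining like terms:
(-3*t^2 + 3 + t) + (1 - 3*t^2 + t*8)
= 9 * t + t^2 * (-6) + 4
B) 9 * t + t^2 * (-6) + 4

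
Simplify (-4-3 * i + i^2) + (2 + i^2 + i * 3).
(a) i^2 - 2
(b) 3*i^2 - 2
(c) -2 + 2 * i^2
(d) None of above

Adding the polynomials and combining like terms:
(-4 - 3*i + i^2) + (2 + i^2 + i*3)
= -2 + 2 * i^2
c) -2 + 2 * i^2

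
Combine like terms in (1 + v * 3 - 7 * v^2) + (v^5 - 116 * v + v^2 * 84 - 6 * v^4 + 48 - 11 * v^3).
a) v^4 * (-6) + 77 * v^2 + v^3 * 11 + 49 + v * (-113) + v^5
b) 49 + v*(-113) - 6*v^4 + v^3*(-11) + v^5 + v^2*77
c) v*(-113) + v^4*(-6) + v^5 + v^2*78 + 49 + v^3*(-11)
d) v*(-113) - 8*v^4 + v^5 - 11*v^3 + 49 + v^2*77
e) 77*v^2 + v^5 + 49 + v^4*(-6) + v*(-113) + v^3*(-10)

Adding the polynomials and combining like terms:
(1 + v*3 - 7*v^2) + (v^5 - 116*v + v^2*84 - 6*v^4 + 48 - 11*v^3)
= 49 + v*(-113) - 6*v^4 + v^3*(-11) + v^5 + v^2*77
b) 49 + v*(-113) - 6*v^4 + v^3*(-11) + v^5 + v^2*77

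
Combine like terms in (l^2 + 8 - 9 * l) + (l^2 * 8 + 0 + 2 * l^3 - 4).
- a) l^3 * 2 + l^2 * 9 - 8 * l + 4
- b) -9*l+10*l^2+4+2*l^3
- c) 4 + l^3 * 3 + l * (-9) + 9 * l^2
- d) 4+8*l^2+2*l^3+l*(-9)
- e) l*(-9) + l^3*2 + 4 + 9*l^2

Adding the polynomials and combining like terms:
(l^2 + 8 - 9*l) + (l^2*8 + 0 + 2*l^3 - 4)
= l*(-9) + l^3*2 + 4 + 9*l^2
e) l*(-9) + l^3*2 + 4 + 9*l^2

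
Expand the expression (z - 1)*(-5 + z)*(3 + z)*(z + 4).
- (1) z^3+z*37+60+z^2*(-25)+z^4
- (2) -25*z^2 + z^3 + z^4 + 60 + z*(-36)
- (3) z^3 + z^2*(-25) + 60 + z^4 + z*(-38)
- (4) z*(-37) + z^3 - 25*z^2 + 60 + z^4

Expanding (z - 1)*(-5 + z)*(3 + z)*(z + 4):
= z*(-37) + z^3 - 25*z^2 + 60 + z^4
4) z*(-37) + z^3 - 25*z^2 + 60 + z^4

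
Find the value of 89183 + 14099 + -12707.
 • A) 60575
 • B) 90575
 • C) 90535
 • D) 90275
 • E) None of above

First: 89183 + 14099 = 103282
Then: 103282 + -12707 = 90575
B) 90575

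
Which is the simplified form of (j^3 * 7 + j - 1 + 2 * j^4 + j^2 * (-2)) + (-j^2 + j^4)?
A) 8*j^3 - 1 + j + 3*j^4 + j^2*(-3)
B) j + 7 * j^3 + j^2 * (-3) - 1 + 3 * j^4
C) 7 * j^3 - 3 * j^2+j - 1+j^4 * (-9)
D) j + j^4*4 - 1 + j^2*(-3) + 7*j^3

Adding the polynomials and combining like terms:
(j^3*7 + j - 1 + 2*j^4 + j^2*(-2)) + (-j^2 + j^4)
= j + 7 * j^3 + j^2 * (-3) - 1 + 3 * j^4
B) j + 7 * j^3 + j^2 * (-3) - 1 + 3 * j^4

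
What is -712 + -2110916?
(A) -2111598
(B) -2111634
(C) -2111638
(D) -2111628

-712 + -2110916 = -2111628
D) -2111628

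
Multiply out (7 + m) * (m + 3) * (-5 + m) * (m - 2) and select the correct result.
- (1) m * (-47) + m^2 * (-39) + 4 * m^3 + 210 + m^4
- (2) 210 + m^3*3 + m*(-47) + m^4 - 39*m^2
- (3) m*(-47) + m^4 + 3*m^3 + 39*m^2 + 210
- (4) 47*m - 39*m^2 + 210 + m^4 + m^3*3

Expanding (7 + m) * (m + 3) * (-5 + m) * (m - 2):
= 210 + m^3*3 + m*(-47) + m^4 - 39*m^2
2) 210 + m^3*3 + m*(-47) + m^4 - 39*m^2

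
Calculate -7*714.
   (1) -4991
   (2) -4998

-7 * 714 = -4998
2) -4998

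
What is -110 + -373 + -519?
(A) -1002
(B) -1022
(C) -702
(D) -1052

First: -110 + -373 = -483
Then: -483 + -519 = -1002
A) -1002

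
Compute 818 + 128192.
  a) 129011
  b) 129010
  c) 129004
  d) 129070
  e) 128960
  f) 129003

818 + 128192 = 129010
b) 129010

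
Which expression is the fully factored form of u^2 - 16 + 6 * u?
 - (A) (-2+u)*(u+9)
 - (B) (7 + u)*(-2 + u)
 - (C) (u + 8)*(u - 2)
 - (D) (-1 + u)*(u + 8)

We need to factor u^2 - 16 + 6 * u.
The factored form is (u + 8)*(u - 2).
C) (u + 8)*(u - 2)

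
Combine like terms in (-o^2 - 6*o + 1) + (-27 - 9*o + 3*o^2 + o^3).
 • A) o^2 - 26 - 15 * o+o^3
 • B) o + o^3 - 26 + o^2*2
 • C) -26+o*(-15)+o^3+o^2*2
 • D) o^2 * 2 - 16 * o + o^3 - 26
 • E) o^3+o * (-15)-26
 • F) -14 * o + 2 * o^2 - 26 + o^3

Adding the polynomials and combining like terms:
(-o^2 - 6*o + 1) + (-27 - 9*o + 3*o^2 + o^3)
= -26+o*(-15)+o^3+o^2*2
C) -26+o*(-15)+o^3+o^2*2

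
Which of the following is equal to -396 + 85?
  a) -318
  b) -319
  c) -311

-396 + 85 = -311
c) -311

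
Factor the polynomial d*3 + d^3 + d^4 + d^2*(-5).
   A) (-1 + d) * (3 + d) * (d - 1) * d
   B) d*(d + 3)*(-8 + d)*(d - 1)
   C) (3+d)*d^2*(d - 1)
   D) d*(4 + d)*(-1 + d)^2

We need to factor d*3 + d^3 + d^4 + d^2*(-5).
The factored form is (-1 + d) * (3 + d) * (d - 1) * d.
A) (-1 + d) * (3 + d) * (d - 1) * d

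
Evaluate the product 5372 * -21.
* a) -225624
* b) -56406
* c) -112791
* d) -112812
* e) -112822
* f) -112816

5372 * -21 = -112812
d) -112812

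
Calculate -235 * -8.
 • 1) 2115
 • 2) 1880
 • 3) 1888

-235 * -8 = 1880
2) 1880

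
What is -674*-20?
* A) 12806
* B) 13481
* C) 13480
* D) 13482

-674 * -20 = 13480
C) 13480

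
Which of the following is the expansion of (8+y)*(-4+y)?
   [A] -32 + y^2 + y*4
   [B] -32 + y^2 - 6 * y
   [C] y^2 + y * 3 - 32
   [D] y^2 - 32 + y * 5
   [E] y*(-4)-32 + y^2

Expanding (8+y)*(-4+y):
= -32 + y^2 + y*4
A) -32 + y^2 + y*4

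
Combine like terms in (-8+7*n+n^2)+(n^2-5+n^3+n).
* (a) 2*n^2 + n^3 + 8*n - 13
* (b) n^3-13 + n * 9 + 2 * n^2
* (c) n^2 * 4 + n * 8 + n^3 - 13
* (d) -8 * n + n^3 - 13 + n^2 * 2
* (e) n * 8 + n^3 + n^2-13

Adding the polynomials and combining like terms:
(-8 + 7*n + n^2) + (n^2 - 5 + n^3 + n)
= 2*n^2 + n^3 + 8*n - 13
a) 2*n^2 + n^3 + 8*n - 13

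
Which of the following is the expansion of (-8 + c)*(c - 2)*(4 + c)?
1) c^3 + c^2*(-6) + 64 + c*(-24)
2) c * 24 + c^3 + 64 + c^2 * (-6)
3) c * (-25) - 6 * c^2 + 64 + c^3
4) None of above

Expanding (-8 + c)*(c - 2)*(4 + c):
= c^3 + c^2*(-6) + 64 + c*(-24)
1) c^3 + c^2*(-6) + 64 + c*(-24)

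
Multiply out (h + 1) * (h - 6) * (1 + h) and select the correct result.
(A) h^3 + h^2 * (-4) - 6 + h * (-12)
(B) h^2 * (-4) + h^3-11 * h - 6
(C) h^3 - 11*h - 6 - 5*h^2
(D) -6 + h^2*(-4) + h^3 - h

Expanding (h + 1) * (h - 6) * (1 + h):
= h^2 * (-4) + h^3-11 * h - 6
B) h^2 * (-4) + h^3-11 * h - 6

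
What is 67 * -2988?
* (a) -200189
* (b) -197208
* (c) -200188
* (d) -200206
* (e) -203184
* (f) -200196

67 * -2988 = -200196
f) -200196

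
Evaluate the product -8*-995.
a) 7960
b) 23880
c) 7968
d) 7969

-8 * -995 = 7960
a) 7960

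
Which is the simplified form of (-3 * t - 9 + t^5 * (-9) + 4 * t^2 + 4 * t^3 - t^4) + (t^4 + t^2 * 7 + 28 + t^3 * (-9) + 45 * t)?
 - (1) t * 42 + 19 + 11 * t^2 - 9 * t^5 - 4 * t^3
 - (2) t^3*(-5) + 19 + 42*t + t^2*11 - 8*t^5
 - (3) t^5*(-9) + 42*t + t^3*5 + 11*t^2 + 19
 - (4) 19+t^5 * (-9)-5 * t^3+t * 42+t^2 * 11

Adding the polynomials and combining like terms:
(-3*t - 9 + t^5*(-9) + 4*t^2 + 4*t^3 - t^4) + (t^4 + t^2*7 + 28 + t^3*(-9) + 45*t)
= 19+t^5 * (-9)-5 * t^3+t * 42+t^2 * 11
4) 19+t^5 * (-9)-5 * t^3+t * 42+t^2 * 11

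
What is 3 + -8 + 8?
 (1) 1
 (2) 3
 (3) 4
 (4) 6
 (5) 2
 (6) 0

First: 3 + -8 = -5
Then: -5 + 8 = 3
2) 3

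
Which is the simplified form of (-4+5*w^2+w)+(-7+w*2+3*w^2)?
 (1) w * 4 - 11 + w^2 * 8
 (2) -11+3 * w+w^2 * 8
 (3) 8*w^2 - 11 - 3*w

Adding the polynomials and combining like terms:
(-4 + 5*w^2 + w) + (-7 + w*2 + 3*w^2)
= -11+3 * w+w^2 * 8
2) -11+3 * w+w^2 * 8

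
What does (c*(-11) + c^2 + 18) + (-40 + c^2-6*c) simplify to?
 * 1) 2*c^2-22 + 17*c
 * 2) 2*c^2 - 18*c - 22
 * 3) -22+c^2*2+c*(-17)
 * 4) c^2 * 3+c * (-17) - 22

Adding the polynomials and combining like terms:
(c*(-11) + c^2 + 18) + (-40 + c^2 - 6*c)
= -22+c^2*2+c*(-17)
3) -22+c^2*2+c*(-17)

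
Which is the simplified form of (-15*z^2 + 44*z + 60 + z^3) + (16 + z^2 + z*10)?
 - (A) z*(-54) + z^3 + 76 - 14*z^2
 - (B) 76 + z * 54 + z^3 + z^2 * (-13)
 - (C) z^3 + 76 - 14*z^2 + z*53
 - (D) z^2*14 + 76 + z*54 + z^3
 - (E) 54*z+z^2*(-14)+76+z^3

Adding the polynomials and combining like terms:
(-15*z^2 + 44*z + 60 + z^3) + (16 + z^2 + z*10)
= 54*z+z^2*(-14)+76+z^3
E) 54*z+z^2*(-14)+76+z^3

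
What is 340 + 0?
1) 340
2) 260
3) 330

340 + 0 = 340
1) 340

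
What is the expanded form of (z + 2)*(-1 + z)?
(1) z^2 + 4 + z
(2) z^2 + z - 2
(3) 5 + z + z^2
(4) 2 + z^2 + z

Expanding (z + 2)*(-1 + z):
= z^2 + z - 2
2) z^2 + z - 2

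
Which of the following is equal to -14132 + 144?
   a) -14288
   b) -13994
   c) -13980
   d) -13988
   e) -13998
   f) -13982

-14132 + 144 = -13988
d) -13988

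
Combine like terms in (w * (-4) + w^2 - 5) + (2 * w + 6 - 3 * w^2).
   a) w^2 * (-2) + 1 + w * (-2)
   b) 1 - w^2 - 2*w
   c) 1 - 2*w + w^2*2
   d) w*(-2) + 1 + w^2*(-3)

Adding the polynomials and combining like terms:
(w*(-4) + w^2 - 5) + (2*w + 6 - 3*w^2)
= w^2 * (-2) + 1 + w * (-2)
a) w^2 * (-2) + 1 + w * (-2)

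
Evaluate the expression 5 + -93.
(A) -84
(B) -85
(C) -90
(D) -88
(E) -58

5 + -93 = -88
D) -88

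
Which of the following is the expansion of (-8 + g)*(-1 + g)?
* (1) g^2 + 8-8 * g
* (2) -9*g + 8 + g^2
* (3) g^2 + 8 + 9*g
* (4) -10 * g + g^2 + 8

Expanding (-8 + g)*(-1 + g):
= -9*g + 8 + g^2
2) -9*g + 8 + g^2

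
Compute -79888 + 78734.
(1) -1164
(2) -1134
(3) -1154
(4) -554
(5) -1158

-79888 + 78734 = -1154
3) -1154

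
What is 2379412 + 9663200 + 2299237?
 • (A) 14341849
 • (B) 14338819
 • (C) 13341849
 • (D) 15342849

First: 2379412 + 9663200 = 12042612
Then: 12042612 + 2299237 = 14341849
A) 14341849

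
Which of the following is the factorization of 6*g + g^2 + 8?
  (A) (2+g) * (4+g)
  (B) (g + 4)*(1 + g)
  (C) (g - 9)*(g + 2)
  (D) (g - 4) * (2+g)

We need to factor 6*g + g^2 + 8.
The factored form is (2+g) * (4+g).
A) (2+g) * (4+g)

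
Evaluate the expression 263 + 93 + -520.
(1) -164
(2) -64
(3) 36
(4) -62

First: 263 + 93 = 356
Then: 356 + -520 = -164
1) -164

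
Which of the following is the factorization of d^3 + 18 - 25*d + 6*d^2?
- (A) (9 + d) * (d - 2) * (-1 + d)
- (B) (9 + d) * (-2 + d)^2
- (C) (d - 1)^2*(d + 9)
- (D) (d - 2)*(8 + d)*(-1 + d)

We need to factor d^3 + 18 - 25*d + 6*d^2.
The factored form is (9 + d) * (d - 2) * (-1 + d).
A) (9 + d) * (d - 2) * (-1 + d)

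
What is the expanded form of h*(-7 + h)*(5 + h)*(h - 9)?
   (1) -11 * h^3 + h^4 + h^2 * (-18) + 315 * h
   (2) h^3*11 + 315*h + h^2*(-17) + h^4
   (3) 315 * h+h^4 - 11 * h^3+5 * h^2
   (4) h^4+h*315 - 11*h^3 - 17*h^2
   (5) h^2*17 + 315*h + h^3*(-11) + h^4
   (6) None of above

Expanding h*(-7 + h)*(5 + h)*(h - 9):
= h^4+h*315 - 11*h^3 - 17*h^2
4) h^4+h*315 - 11*h^3 - 17*h^2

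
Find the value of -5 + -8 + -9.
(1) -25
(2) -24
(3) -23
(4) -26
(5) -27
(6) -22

First: -5 + -8 = -13
Then: -13 + -9 = -22
6) -22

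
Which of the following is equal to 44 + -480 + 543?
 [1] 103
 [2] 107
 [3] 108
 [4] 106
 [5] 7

First: 44 + -480 = -436
Then: -436 + 543 = 107
2) 107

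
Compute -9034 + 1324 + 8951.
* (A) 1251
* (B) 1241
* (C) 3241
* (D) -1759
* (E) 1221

First: -9034 + 1324 = -7710
Then: -7710 + 8951 = 1241
B) 1241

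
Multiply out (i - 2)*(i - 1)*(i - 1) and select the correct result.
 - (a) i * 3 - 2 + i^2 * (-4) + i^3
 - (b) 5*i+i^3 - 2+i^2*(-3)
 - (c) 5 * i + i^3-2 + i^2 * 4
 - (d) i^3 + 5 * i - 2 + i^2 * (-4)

Expanding (i - 2)*(i - 1)*(i - 1):
= i^3 + 5 * i - 2 + i^2 * (-4)
d) i^3 + 5 * i - 2 + i^2 * (-4)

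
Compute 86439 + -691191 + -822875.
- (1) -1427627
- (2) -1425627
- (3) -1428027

First: 86439 + -691191 = -604752
Then: -604752 + -822875 = -1427627
1) -1427627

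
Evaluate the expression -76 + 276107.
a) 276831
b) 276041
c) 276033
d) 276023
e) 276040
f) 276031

-76 + 276107 = 276031
f) 276031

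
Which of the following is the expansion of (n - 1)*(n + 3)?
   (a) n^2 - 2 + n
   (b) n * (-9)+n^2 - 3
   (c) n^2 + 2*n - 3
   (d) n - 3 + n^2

Expanding (n - 1)*(n + 3):
= n^2 + 2*n - 3
c) n^2 + 2*n - 3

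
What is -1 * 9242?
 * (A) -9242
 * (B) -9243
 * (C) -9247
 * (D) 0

-1 * 9242 = -9242
A) -9242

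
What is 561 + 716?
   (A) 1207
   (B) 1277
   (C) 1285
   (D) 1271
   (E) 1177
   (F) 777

561 + 716 = 1277
B) 1277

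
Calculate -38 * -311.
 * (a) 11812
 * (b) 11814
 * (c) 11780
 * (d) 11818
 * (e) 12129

-38 * -311 = 11818
d) 11818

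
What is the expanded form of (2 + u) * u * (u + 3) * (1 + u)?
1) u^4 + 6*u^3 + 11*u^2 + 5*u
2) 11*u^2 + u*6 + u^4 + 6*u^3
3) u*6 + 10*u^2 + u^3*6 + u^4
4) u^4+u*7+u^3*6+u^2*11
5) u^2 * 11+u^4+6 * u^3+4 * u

Expanding (2 + u) * u * (u + 3) * (1 + u):
= 11*u^2 + u*6 + u^4 + 6*u^3
2) 11*u^2 + u*6 + u^4 + 6*u^3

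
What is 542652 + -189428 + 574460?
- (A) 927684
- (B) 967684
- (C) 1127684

First: 542652 + -189428 = 353224
Then: 353224 + 574460 = 927684
A) 927684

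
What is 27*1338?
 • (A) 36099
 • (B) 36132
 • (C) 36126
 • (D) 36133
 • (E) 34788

27 * 1338 = 36126
C) 36126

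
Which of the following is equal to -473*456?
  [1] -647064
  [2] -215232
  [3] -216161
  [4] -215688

-473 * 456 = -215688
4) -215688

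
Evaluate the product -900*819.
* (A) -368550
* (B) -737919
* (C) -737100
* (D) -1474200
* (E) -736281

-900 * 819 = -737100
C) -737100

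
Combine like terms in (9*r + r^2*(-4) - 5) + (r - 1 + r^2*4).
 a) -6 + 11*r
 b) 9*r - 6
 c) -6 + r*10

Adding the polynomials and combining like terms:
(9*r + r^2*(-4) - 5) + (r - 1 + r^2*4)
= -6 + r*10
c) -6 + r*10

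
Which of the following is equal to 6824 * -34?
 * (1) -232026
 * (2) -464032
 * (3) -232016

6824 * -34 = -232016
3) -232016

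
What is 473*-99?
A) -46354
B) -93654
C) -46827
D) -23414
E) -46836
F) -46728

473 * -99 = -46827
C) -46827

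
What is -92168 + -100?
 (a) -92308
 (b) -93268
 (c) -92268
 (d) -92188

-92168 + -100 = -92268
c) -92268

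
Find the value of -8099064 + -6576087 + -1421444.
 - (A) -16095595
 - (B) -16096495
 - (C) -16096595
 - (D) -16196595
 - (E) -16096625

First: -8099064 + -6576087 = -14675151
Then: -14675151 + -1421444 = -16096595
C) -16096595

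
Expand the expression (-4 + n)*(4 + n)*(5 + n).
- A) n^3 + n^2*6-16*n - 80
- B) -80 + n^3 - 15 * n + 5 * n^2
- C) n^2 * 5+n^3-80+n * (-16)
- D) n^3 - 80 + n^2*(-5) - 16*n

Expanding (-4 + n)*(4 + n)*(5 + n):
= n^2 * 5+n^3-80+n * (-16)
C) n^2 * 5+n^3-80+n * (-16)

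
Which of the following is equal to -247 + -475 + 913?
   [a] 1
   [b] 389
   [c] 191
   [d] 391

First: -247 + -475 = -722
Then: -722 + 913 = 191
c) 191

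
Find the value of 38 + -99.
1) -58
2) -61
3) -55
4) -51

38 + -99 = -61
2) -61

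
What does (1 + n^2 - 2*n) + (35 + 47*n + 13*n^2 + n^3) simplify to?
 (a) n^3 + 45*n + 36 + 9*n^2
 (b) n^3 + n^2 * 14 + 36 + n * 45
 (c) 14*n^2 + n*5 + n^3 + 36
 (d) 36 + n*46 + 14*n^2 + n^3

Adding the polynomials and combining like terms:
(1 + n^2 - 2*n) + (35 + 47*n + 13*n^2 + n^3)
= n^3 + n^2 * 14 + 36 + n * 45
b) n^3 + n^2 * 14 + 36 + n * 45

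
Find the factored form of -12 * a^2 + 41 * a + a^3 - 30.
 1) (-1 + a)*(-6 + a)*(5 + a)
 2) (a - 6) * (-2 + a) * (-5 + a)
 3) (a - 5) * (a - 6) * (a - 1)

We need to factor -12 * a^2 + 41 * a + a^3 - 30.
The factored form is (a - 5) * (a - 6) * (a - 1).
3) (a - 5) * (a - 6) * (a - 1)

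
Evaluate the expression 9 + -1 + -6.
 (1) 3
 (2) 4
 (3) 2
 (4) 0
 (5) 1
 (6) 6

First: 9 + -1 = 8
Then: 8 + -6 = 2
3) 2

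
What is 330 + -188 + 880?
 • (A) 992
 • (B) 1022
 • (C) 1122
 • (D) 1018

First: 330 + -188 = 142
Then: 142 + 880 = 1022
B) 1022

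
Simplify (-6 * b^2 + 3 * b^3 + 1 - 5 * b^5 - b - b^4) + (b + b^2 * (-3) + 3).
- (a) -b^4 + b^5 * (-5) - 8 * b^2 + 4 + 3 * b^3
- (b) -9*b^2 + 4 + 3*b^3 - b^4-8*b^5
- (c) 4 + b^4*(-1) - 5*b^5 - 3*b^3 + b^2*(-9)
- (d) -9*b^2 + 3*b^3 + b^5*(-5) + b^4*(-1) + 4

Adding the polynomials and combining like terms:
(-6*b^2 + 3*b^3 + 1 - 5*b^5 - b - b^4) + (b + b^2*(-3) + 3)
= -9*b^2 + 3*b^3 + b^5*(-5) + b^4*(-1) + 4
d) -9*b^2 + 3*b^3 + b^5*(-5) + b^4*(-1) + 4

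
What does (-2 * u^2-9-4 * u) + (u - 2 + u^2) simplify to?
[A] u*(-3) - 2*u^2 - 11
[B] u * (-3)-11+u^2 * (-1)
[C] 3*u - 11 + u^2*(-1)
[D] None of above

Adding the polynomials and combining like terms:
(-2*u^2 - 9 - 4*u) + (u - 2 + u^2)
= u * (-3)-11+u^2 * (-1)
B) u * (-3)-11+u^2 * (-1)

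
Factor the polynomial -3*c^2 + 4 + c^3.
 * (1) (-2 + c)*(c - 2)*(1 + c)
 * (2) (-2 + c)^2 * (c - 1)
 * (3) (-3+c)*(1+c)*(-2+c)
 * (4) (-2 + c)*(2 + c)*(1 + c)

We need to factor -3*c^2 + 4 + c^3.
The factored form is (-2 + c)*(c - 2)*(1 + c).
1) (-2 + c)*(c - 2)*(1 + c)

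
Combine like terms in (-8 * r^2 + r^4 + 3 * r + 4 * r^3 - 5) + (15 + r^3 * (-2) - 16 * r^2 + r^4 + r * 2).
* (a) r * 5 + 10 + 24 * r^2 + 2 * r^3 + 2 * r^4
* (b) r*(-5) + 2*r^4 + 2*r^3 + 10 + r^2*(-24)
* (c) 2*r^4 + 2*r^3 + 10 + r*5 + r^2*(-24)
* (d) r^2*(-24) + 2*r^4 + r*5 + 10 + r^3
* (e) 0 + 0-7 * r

Adding the polynomials and combining like terms:
(-8*r^2 + r^4 + 3*r + 4*r^3 - 5) + (15 + r^3*(-2) - 16*r^2 + r^4 + r*2)
= 2*r^4 + 2*r^3 + 10 + r*5 + r^2*(-24)
c) 2*r^4 + 2*r^3 + 10 + r*5 + r^2*(-24)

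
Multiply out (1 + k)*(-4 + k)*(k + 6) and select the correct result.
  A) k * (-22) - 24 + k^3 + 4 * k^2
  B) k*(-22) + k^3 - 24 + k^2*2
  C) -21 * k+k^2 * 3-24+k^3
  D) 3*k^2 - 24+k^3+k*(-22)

Expanding (1 + k)*(-4 + k)*(k + 6):
= 3*k^2 - 24+k^3+k*(-22)
D) 3*k^2 - 24+k^3+k*(-22)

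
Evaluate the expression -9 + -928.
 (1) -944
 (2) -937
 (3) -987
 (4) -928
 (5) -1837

-9 + -928 = -937
2) -937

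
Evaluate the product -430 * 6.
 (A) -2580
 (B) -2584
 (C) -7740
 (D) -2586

-430 * 6 = -2580
A) -2580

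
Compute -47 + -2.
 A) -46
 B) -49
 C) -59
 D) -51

-47 + -2 = -49
B) -49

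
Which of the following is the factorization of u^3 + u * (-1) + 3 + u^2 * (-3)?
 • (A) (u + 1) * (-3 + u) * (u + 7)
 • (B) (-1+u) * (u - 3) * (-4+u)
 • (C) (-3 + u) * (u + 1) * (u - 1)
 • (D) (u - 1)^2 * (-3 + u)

We need to factor u^3 + u * (-1) + 3 + u^2 * (-3).
The factored form is (-3 + u) * (u + 1) * (u - 1).
C) (-3 + u) * (u + 1) * (u - 1)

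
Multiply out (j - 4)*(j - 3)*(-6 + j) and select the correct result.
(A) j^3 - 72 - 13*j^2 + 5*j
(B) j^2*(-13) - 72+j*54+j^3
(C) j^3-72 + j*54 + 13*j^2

Expanding (j - 4)*(j - 3)*(-6 + j):
= j^2*(-13) - 72+j*54+j^3
B) j^2*(-13) - 72+j*54+j^3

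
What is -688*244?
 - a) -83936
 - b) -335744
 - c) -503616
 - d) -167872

-688 * 244 = -167872
d) -167872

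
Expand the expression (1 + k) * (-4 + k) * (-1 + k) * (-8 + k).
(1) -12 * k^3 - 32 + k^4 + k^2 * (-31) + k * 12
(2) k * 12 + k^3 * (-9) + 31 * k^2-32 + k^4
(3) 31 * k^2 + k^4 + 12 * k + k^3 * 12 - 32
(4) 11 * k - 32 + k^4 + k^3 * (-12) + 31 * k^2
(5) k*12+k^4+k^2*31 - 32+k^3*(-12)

Expanding (1 + k) * (-4 + k) * (-1 + k) * (-8 + k):
= k*12+k^4+k^2*31 - 32+k^3*(-12)
5) k*12+k^4+k^2*31 - 32+k^3*(-12)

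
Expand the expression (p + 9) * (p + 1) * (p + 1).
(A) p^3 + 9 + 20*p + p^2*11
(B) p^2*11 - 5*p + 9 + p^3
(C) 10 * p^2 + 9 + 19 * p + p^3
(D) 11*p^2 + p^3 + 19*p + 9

Expanding (p + 9) * (p + 1) * (p + 1):
= 11*p^2 + p^3 + 19*p + 9
D) 11*p^2 + p^3 + 19*p + 9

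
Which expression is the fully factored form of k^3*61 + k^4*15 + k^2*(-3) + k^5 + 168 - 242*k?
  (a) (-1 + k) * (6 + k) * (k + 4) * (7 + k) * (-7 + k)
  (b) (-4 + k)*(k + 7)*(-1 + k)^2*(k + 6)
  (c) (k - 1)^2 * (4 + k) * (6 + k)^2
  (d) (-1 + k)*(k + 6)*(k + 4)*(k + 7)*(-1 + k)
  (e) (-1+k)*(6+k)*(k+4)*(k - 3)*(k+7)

We need to factor k^3*61 + k^4*15 + k^2*(-3) + k^5 + 168 - 242*k.
The factored form is (-1 + k)*(k + 6)*(k + 4)*(k + 7)*(-1 + k).
d) (-1 + k)*(k + 6)*(k + 4)*(k + 7)*(-1 + k)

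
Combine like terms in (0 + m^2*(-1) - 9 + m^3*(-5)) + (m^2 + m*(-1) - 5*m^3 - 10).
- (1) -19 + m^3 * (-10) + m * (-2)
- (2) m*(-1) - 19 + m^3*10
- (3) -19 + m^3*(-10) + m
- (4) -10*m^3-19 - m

Adding the polynomials and combining like terms:
(0 + m^2*(-1) - 9 + m^3*(-5)) + (m^2 + m*(-1) - 5*m^3 - 10)
= -10*m^3-19 - m
4) -10*m^3-19 - m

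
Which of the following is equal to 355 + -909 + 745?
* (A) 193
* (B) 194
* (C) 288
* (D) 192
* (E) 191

First: 355 + -909 = -554
Then: -554 + 745 = 191
E) 191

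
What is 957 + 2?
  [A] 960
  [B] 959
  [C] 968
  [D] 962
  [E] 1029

957 + 2 = 959
B) 959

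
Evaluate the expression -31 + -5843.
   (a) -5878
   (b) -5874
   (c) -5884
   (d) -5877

-31 + -5843 = -5874
b) -5874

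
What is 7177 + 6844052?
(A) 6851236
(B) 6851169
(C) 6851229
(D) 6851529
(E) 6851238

7177 + 6844052 = 6851229
C) 6851229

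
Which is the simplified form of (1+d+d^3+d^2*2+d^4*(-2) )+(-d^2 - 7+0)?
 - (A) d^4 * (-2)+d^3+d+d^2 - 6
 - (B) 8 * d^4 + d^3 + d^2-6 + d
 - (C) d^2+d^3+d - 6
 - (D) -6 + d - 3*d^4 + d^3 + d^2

Adding the polynomials and combining like terms:
(1 + d + d^3 + d^2*2 + d^4*(-2)) + (-d^2 - 7 + 0)
= d^4 * (-2)+d^3+d+d^2 - 6
A) d^4 * (-2)+d^3+d+d^2 - 6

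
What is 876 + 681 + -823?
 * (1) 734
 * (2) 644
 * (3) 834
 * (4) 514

First: 876 + 681 = 1557
Then: 1557 + -823 = 734
1) 734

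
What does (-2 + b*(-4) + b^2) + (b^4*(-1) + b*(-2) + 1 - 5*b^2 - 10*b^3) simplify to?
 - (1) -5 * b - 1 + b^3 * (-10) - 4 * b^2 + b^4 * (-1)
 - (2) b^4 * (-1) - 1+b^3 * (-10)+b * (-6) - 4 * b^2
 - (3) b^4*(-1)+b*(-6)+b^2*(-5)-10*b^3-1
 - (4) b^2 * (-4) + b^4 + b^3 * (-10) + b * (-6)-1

Adding the polynomials and combining like terms:
(-2 + b*(-4) + b^2) + (b^4*(-1) + b*(-2) + 1 - 5*b^2 - 10*b^3)
= b^4 * (-1) - 1+b^3 * (-10)+b * (-6) - 4 * b^2
2) b^4 * (-1) - 1+b^3 * (-10)+b * (-6) - 4 * b^2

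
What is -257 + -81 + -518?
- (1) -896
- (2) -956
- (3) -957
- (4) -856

First: -257 + -81 = -338
Then: -338 + -518 = -856
4) -856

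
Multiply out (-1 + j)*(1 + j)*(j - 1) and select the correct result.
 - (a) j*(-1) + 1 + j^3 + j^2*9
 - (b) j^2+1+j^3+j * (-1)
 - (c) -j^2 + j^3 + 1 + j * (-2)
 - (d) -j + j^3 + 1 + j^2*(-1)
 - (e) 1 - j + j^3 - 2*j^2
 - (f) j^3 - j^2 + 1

Expanding (-1 + j)*(1 + j)*(j - 1):
= -j + j^3 + 1 + j^2*(-1)
d) -j + j^3 + 1 + j^2*(-1)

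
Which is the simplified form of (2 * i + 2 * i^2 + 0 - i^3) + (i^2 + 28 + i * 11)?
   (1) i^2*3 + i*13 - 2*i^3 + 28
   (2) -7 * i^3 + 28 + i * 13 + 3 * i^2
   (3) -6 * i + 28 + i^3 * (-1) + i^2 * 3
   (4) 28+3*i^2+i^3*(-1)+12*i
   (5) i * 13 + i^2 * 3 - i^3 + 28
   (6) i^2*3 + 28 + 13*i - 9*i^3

Adding the polynomials and combining like terms:
(2*i + 2*i^2 + 0 - i^3) + (i^2 + 28 + i*11)
= i * 13 + i^2 * 3 - i^3 + 28
5) i * 13 + i^2 * 3 - i^3 + 28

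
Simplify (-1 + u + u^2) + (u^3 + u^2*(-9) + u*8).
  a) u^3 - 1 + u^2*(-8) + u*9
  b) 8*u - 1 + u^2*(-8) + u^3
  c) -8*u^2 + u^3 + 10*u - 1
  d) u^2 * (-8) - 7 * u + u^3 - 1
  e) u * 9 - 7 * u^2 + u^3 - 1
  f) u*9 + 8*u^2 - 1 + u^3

Adding the polynomials and combining like terms:
(-1 + u + u^2) + (u^3 + u^2*(-9) + u*8)
= u^3 - 1 + u^2*(-8) + u*9
a) u^3 - 1 + u^2*(-8) + u*9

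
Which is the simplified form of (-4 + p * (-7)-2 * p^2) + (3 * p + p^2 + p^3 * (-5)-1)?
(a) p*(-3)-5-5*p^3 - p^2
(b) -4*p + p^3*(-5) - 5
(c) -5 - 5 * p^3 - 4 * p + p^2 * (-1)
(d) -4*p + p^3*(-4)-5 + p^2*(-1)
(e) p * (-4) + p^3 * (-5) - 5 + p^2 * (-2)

Adding the polynomials and combining like terms:
(-4 + p*(-7) - 2*p^2) + (3*p + p^2 + p^3*(-5) - 1)
= -5 - 5 * p^3 - 4 * p + p^2 * (-1)
c) -5 - 5 * p^3 - 4 * p + p^2 * (-1)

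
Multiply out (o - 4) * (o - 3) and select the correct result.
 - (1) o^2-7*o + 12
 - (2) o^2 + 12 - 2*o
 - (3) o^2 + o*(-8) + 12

Expanding (o - 4) * (o - 3):
= o^2-7*o + 12
1) o^2-7*o + 12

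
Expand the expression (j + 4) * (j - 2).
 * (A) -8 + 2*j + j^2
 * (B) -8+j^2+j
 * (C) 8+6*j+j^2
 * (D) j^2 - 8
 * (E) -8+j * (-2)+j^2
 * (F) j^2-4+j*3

Expanding (j + 4) * (j - 2):
= -8 + 2*j + j^2
A) -8 + 2*j + j^2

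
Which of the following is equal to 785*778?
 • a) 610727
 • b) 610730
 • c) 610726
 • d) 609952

785 * 778 = 610730
b) 610730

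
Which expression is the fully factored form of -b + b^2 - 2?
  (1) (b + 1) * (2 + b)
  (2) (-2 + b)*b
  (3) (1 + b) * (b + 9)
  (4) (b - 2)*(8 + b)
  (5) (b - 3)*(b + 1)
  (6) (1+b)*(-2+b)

We need to factor -b + b^2 - 2.
The factored form is (1+b)*(-2+b).
6) (1+b)*(-2+b)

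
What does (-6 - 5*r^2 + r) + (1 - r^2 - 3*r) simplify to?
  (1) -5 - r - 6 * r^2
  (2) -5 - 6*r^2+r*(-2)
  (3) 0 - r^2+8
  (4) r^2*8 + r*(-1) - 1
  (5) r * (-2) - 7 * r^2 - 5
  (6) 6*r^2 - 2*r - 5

Adding the polynomials and combining like terms:
(-6 - 5*r^2 + r) + (1 - r^2 - 3*r)
= -5 - 6*r^2+r*(-2)
2) -5 - 6*r^2+r*(-2)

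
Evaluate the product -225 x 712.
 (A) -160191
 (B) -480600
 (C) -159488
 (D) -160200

-225 * 712 = -160200
D) -160200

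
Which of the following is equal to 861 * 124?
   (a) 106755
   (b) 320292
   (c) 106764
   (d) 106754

861 * 124 = 106764
c) 106764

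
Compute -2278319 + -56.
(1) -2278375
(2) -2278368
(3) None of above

-2278319 + -56 = -2278375
1) -2278375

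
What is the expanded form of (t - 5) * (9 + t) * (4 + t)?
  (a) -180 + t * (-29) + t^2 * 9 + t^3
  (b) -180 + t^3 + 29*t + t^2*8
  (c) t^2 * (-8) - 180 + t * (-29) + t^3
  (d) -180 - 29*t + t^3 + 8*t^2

Expanding (t - 5) * (9 + t) * (4 + t):
= -180 - 29*t + t^3 + 8*t^2
d) -180 - 29*t + t^3 + 8*t^2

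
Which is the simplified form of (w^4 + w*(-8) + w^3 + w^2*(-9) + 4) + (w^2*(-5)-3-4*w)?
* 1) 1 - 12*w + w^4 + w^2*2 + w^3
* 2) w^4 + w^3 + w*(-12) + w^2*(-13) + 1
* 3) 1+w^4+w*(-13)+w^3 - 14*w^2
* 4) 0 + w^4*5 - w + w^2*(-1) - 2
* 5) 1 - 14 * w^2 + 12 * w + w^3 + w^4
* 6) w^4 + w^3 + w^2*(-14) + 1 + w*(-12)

Adding the polynomials and combining like terms:
(w^4 + w*(-8) + w^3 + w^2*(-9) + 4) + (w^2*(-5) - 3 - 4*w)
= w^4 + w^3 + w^2*(-14) + 1 + w*(-12)
6) w^4 + w^3 + w^2*(-14) + 1 + w*(-12)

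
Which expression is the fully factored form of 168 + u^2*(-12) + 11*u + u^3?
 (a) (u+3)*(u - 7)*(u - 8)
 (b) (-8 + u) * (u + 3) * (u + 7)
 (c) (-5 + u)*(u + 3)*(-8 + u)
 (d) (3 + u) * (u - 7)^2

We need to factor 168 + u^2*(-12) + 11*u + u^3.
The factored form is (u+3)*(u - 7)*(u - 8).
a) (u+3)*(u - 7)*(u - 8)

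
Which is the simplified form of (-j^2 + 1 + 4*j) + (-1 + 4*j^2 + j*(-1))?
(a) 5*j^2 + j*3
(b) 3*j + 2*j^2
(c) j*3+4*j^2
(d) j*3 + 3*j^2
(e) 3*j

Adding the polynomials and combining like terms:
(-j^2 + 1 + 4*j) + (-1 + 4*j^2 + j*(-1))
= j*3 + 3*j^2
d) j*3 + 3*j^2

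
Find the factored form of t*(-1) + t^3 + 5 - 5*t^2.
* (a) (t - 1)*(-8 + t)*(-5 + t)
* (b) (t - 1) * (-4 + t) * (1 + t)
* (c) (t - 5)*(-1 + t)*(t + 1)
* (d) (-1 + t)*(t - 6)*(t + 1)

We need to factor t*(-1) + t^3 + 5 - 5*t^2.
The factored form is (t - 5)*(-1 + t)*(t + 1).
c) (t - 5)*(-1 + t)*(t + 1)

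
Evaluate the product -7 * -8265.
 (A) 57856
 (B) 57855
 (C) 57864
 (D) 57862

-7 * -8265 = 57855
B) 57855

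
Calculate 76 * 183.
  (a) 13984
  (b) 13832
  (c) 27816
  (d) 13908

76 * 183 = 13908
d) 13908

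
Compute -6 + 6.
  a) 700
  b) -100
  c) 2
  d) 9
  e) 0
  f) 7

-6 + 6 = 0
e) 0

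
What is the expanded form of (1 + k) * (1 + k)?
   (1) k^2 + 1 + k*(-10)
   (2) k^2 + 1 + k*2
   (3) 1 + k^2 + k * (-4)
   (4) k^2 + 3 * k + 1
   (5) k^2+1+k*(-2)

Expanding (1 + k) * (1 + k):
= k^2 + 1 + k*2
2) k^2 + 1 + k*2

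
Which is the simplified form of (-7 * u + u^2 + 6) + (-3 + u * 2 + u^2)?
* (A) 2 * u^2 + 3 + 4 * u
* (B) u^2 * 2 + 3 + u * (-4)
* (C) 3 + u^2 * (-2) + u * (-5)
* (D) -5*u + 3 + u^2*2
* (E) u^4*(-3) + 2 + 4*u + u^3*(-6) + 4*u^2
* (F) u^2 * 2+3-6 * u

Adding the polynomials and combining like terms:
(-7*u + u^2 + 6) + (-3 + u*2 + u^2)
= -5*u + 3 + u^2*2
D) -5*u + 3 + u^2*2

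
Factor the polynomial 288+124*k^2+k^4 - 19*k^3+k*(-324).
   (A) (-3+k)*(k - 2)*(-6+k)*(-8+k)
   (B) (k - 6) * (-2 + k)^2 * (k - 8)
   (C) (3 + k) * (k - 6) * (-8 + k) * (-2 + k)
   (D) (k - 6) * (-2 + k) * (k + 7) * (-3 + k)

We need to factor 288+124*k^2+k^4 - 19*k^3+k*(-324).
The factored form is (-3+k)*(k - 2)*(-6+k)*(-8+k).
A) (-3+k)*(k - 2)*(-6+k)*(-8+k)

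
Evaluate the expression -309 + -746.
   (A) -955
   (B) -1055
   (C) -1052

-309 + -746 = -1055
B) -1055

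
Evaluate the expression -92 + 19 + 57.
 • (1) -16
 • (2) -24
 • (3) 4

First: -92 + 19 = -73
Then: -73 + 57 = -16
1) -16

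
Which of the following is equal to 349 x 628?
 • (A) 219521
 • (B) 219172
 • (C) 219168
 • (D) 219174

349 * 628 = 219172
B) 219172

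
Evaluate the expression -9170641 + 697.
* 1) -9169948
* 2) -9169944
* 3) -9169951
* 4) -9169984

-9170641 + 697 = -9169944
2) -9169944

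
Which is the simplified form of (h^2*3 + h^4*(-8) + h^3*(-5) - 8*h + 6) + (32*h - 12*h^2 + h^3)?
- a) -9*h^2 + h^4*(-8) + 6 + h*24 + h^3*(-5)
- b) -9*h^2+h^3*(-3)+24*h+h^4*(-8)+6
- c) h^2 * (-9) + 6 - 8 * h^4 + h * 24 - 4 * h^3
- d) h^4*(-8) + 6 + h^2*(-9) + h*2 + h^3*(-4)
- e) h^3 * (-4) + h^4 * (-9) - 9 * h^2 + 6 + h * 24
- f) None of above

Adding the polynomials and combining like terms:
(h^2*3 + h^4*(-8) + h^3*(-5) - 8*h + 6) + (32*h - 12*h^2 + h^3)
= h^2 * (-9) + 6 - 8 * h^4 + h * 24 - 4 * h^3
c) h^2 * (-9) + 6 - 8 * h^4 + h * 24 - 4 * h^3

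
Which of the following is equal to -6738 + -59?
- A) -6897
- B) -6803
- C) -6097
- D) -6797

-6738 + -59 = -6797
D) -6797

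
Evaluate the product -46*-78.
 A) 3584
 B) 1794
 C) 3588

-46 * -78 = 3588
C) 3588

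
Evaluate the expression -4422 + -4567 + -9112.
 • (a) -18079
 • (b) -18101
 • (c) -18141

First: -4422 + -4567 = -8989
Then: -8989 + -9112 = -18101
b) -18101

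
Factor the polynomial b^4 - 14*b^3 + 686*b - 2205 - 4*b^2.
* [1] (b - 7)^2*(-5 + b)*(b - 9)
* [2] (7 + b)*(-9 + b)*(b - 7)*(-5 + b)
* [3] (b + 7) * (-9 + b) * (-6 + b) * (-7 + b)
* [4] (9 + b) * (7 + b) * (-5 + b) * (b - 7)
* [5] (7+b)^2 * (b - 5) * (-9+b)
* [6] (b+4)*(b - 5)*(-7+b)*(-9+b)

We need to factor b^4 - 14*b^3 + 686*b - 2205 - 4*b^2.
The factored form is (7 + b)*(-9 + b)*(b - 7)*(-5 + b).
2) (7 + b)*(-9 + b)*(b - 7)*(-5 + b)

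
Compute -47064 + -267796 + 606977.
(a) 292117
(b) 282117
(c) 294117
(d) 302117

First: -47064 + -267796 = -314860
Then: -314860 + 606977 = 292117
a) 292117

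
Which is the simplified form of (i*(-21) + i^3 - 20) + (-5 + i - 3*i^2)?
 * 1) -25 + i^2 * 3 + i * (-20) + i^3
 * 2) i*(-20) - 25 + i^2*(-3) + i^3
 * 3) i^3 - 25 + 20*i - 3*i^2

Adding the polynomials and combining like terms:
(i*(-21) + i^3 - 20) + (-5 + i - 3*i^2)
= i*(-20) - 25 + i^2*(-3) + i^3
2) i*(-20) - 25 + i^2*(-3) + i^3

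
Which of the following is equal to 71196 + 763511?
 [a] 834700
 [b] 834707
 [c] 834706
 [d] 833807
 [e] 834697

71196 + 763511 = 834707
b) 834707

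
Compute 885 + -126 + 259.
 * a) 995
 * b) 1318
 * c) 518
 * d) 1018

First: 885 + -126 = 759
Then: 759 + 259 = 1018
d) 1018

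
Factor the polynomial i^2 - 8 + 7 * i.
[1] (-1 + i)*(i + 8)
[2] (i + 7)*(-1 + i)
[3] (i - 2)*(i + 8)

We need to factor i^2 - 8 + 7 * i.
The factored form is (-1 + i)*(i + 8).
1) (-1 + i)*(i + 8)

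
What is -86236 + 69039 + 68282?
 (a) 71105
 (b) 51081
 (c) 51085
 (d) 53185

First: -86236 + 69039 = -17197
Then: -17197 + 68282 = 51085
c) 51085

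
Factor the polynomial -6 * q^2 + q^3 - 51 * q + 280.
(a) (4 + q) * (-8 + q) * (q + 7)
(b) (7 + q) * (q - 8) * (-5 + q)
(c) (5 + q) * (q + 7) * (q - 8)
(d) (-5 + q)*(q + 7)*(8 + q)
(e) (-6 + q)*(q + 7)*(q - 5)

We need to factor -6 * q^2 + q^3 - 51 * q + 280.
The factored form is (7 + q) * (q - 8) * (-5 + q).
b) (7 + q) * (q - 8) * (-5 + q)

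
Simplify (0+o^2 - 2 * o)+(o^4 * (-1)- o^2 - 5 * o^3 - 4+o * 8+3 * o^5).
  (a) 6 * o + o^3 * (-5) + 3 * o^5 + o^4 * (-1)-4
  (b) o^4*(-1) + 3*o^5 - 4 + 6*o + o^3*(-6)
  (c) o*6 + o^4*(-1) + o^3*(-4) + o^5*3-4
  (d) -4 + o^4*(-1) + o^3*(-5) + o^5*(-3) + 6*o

Adding the polynomials and combining like terms:
(0 + o^2 - 2*o) + (o^4*(-1) - o^2 - 5*o^3 - 4 + o*8 + 3*o^5)
= 6 * o + o^3 * (-5) + 3 * o^5 + o^4 * (-1)-4
a) 6 * o + o^3 * (-5) + 3 * o^5 + o^4 * (-1)-4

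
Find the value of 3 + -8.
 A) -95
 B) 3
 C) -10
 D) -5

3 + -8 = -5
D) -5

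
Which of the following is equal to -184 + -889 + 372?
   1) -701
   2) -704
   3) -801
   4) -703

First: -184 + -889 = -1073
Then: -1073 + 372 = -701
1) -701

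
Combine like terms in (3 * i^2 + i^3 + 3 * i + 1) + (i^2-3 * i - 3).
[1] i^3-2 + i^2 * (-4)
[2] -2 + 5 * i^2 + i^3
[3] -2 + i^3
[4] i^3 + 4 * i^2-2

Adding the polynomials and combining like terms:
(3*i^2 + i^3 + 3*i + 1) + (i^2 - 3*i - 3)
= i^3 + 4 * i^2-2
4) i^3 + 4 * i^2-2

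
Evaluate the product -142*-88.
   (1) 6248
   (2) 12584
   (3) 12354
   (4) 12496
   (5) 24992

-142 * -88 = 12496
4) 12496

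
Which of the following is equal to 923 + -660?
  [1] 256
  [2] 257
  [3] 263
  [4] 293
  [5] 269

923 + -660 = 263
3) 263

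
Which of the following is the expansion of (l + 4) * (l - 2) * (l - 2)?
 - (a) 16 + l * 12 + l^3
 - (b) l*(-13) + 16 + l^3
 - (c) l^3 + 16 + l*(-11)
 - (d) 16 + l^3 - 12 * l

Expanding (l + 4) * (l - 2) * (l - 2):
= 16 + l^3 - 12 * l
d) 16 + l^3 - 12 * l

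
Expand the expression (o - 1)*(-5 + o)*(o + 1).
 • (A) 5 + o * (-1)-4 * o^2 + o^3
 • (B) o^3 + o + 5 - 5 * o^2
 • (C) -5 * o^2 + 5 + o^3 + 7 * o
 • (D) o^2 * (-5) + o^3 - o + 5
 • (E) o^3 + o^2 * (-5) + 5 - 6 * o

Expanding (o - 1)*(-5 + o)*(o + 1):
= o^2 * (-5) + o^3 - o + 5
D) o^2 * (-5) + o^3 - o + 5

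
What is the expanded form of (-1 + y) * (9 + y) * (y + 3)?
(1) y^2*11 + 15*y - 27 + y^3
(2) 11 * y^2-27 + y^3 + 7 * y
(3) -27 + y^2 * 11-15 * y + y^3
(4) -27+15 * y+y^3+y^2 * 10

Expanding (-1 + y) * (9 + y) * (y + 3):
= y^2*11 + 15*y - 27 + y^3
1) y^2*11 + 15*y - 27 + y^3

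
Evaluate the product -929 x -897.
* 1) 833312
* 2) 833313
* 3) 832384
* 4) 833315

-929 * -897 = 833313
2) 833313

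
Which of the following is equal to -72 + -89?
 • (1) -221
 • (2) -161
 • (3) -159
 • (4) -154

-72 + -89 = -161
2) -161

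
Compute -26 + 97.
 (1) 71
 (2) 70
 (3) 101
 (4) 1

-26 + 97 = 71
1) 71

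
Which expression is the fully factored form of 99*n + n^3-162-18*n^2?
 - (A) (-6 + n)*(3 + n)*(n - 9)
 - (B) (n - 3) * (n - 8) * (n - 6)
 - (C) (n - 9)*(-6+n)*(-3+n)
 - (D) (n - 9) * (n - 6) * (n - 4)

We need to factor 99*n + n^3-162-18*n^2.
The factored form is (n - 9)*(-6+n)*(-3+n).
C) (n - 9)*(-6+n)*(-3+n)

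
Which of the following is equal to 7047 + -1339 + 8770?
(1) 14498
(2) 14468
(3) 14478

First: 7047 + -1339 = 5708
Then: 5708 + 8770 = 14478
3) 14478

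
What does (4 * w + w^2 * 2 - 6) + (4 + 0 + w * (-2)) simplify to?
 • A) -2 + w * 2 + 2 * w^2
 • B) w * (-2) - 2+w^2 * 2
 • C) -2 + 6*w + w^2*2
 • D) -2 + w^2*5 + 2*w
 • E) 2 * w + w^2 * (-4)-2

Adding the polynomials and combining like terms:
(4*w + w^2*2 - 6) + (4 + 0 + w*(-2))
= -2 + w * 2 + 2 * w^2
A) -2 + w * 2 + 2 * w^2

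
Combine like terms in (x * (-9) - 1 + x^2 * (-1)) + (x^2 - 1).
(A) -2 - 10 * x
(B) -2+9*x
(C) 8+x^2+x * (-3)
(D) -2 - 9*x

Adding the polynomials and combining like terms:
(x*(-9) - 1 + x^2*(-1)) + (x^2 - 1)
= -2 - 9*x
D) -2 - 9*x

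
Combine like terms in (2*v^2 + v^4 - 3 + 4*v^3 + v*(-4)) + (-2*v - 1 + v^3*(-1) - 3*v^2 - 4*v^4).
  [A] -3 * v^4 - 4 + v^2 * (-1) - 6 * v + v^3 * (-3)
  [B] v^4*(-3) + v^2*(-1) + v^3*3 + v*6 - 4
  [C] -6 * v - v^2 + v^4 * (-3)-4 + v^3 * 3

Adding the polynomials and combining like terms:
(2*v^2 + v^4 - 3 + 4*v^3 + v*(-4)) + (-2*v - 1 + v^3*(-1) - 3*v^2 - 4*v^4)
= -6 * v - v^2 + v^4 * (-3)-4 + v^3 * 3
C) -6 * v - v^2 + v^4 * (-3)-4 + v^3 * 3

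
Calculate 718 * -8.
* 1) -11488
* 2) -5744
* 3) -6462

718 * -8 = -5744
2) -5744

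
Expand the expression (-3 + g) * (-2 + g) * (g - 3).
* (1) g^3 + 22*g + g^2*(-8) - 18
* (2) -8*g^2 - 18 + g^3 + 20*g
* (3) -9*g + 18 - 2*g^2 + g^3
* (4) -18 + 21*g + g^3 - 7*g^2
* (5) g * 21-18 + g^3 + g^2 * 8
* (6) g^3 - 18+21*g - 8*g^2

Expanding (-3 + g) * (-2 + g) * (g - 3):
= g^3 - 18+21*g - 8*g^2
6) g^3 - 18+21*g - 8*g^2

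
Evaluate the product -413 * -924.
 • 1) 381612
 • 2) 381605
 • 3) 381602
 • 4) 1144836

-413 * -924 = 381612
1) 381612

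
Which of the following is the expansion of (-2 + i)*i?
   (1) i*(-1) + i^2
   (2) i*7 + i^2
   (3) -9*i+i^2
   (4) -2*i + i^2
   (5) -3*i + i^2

Expanding (-2 + i)*i:
= -2*i + i^2
4) -2*i + i^2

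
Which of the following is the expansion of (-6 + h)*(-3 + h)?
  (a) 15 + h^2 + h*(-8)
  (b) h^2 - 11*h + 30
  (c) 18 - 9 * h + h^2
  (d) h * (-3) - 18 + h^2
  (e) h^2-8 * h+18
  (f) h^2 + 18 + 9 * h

Expanding (-6 + h)*(-3 + h):
= 18 - 9 * h + h^2
c) 18 - 9 * h + h^2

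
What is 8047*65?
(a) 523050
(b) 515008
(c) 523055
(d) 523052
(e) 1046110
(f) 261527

8047 * 65 = 523055
c) 523055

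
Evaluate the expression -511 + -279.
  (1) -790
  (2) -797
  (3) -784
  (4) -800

-511 + -279 = -790
1) -790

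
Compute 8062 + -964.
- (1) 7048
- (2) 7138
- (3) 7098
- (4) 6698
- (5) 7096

8062 + -964 = 7098
3) 7098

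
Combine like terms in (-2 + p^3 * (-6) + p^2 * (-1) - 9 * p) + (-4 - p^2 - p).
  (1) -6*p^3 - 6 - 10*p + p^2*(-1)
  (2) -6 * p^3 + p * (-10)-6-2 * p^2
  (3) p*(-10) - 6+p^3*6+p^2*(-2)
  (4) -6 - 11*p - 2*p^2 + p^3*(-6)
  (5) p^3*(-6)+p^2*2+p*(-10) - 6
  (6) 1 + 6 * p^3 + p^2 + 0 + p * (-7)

Adding the polynomials and combining like terms:
(-2 + p^3*(-6) + p^2*(-1) - 9*p) + (-4 - p^2 - p)
= -6 * p^3 + p * (-10)-6-2 * p^2
2) -6 * p^3 + p * (-10)-6-2 * p^2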